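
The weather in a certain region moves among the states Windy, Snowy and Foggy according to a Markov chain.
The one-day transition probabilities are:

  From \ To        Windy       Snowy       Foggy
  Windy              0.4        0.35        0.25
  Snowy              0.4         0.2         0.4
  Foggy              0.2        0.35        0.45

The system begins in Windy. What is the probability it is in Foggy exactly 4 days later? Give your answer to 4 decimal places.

0.3688

Propagate the distribution vector 4 days from Windy.
After 0 days: (1.0000, 0.0000, 0.0000)
After 1 day: (0.4000, 0.3500, 0.2500)
After 2 days: (0.3500, 0.2975, 0.3525)
After 3 days: (0.3295, 0.3054, 0.3651)
After 4 days: (0.3270, 0.3042, 0.3688)
P(in Foggy after 4 days) = 0.3688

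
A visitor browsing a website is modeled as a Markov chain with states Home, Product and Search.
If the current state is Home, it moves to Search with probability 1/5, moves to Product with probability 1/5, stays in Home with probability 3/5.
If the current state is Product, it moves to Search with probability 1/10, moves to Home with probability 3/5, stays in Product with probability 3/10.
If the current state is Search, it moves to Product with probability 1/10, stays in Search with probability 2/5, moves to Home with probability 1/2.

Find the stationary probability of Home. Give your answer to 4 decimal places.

Let the stationary distribution be π with π = πP and π_1 + π_2 + π_3 = 1.
π_1 = 0.6·π_1 + 0.6·π_2 + 0.5·π_3
π_2 = 0.2·π_1 + 0.3·π_2 + 0.1·π_3
Solving with the normalization constraint gives π = (0.5775, 0.1972, 0.2254).
So the stationary probability of Home is 0.5775.

0.5775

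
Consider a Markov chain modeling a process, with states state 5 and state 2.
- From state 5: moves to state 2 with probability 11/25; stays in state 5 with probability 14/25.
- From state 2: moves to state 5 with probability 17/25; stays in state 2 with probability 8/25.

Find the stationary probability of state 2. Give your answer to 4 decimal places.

Let the stationary distribution be π with π = πP and π_1 + π_2 = 1.
π_1 = 0.56·π_1 + 0.68·π_2
Solving with the normalization constraint gives π = (0.6071, 0.3929).
So the stationary probability of state 2 is 0.3929.

0.3929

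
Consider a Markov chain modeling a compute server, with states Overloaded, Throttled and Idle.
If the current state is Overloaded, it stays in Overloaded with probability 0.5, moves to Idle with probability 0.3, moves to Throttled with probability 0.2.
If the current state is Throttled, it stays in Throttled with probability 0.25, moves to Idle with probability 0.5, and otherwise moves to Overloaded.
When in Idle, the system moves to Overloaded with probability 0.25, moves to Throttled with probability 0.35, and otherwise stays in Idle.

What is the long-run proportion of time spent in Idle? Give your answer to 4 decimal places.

0.3939

Let the stationary distribution be π with π = πP and π_1 + π_2 + π_3 = 1.
π_1 = 0.5·π_1 + 0.25·π_2 + 0.25·π_3
π_2 = 0.2·π_1 + 0.25·π_2 + 0.35·π_3
Solving with the normalization constraint gives π = (0.3333, 0.2727, 0.3939).
So the stationary probability of Idle is 0.3939.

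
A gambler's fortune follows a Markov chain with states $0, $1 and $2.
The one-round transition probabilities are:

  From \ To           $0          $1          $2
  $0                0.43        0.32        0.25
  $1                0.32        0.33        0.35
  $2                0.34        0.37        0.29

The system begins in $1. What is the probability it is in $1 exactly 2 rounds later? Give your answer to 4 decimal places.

0.3408

Sum over the intermediate state after 1 round:
P = P($1→$0)·P($0→$1) + P($1→$1)·P($1→$1) + P($1→$2)·P($2→$1)
  = 0.32×0.32 + 0.33×0.33 + 0.35×0.37
  = 0.1024 + 0.1089 + 0.1295 = 0.3408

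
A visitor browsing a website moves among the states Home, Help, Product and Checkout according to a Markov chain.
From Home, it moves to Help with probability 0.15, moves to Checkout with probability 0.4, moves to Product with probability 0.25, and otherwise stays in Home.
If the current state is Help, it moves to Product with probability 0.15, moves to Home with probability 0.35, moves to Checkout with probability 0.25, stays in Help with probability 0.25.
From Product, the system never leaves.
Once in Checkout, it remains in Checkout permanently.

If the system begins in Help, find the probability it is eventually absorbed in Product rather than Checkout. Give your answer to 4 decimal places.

0.3790

Let h(s) be the probability of absorption at Product starting from transient state s. Then h(Product) = 1 and h(Checkout) = 0. By first-step analysis:
h(Home) = 0.2·h(Home) + 0.15·h(Help) + 0.25·1 + 0.4·0
h(Help) = 0.35·h(Home) + 0.25·h(Help) + 0.15·1 + 0.25·0
Solving: h(Home) = 0.3836, h(Help) = 0.3790.
Starting from Help, the probability is 0.3790.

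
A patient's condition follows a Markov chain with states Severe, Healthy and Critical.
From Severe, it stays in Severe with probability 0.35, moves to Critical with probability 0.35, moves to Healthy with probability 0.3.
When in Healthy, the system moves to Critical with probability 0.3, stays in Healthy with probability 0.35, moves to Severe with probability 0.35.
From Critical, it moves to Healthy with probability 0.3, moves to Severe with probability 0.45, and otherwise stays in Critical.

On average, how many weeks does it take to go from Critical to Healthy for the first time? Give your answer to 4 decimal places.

Let t(s) be the expected number of weeks to first reach Healthy from state s, with t(Healthy) = 0. Conditioning on the first week:
t(Severe) = 1 + 0.35·t(Severe) + 0.35·t(Critical)
t(Critical) = 1 + 0.45·t(Severe) + 0.25·t(Critical)
Solving: t(Severe) = 3.3333, t(Critical) = 3.3333.
Expected weeks from Critical to Healthy: 3.3333.

3.3333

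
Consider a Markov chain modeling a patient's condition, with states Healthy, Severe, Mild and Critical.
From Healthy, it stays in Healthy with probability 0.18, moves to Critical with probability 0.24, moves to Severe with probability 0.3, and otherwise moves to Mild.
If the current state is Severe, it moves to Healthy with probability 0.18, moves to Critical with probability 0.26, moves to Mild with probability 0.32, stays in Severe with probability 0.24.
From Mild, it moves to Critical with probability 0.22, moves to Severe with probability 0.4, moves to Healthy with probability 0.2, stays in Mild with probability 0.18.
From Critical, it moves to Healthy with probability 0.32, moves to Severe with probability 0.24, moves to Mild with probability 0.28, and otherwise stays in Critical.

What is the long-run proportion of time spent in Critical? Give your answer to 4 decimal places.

Let the stationary distribution be π with π = πP and π_1 + π_2 + π_3 + π_4 = 1.
π_1 = 0.18·π_1 + 0.18·π_2 + 0.2·π_3 + 0.32·π_4
π_2 = 0.3·π_1 + 0.24·π_2 + 0.4·π_3 + 0.24·π_4
π_3 = 0.28·π_1 + 0.32·π_2 + 0.18·π_3 + 0.28·π_4
Solving with the normalization constraint gives π = (0.2165, 0.2954, 0.2653, 0.2228).
So the stationary probability of Critical is 0.2228.

0.2228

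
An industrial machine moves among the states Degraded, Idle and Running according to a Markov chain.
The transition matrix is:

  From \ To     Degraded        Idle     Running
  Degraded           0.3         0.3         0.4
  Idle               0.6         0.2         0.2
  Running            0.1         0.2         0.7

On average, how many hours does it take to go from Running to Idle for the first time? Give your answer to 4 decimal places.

Let t(s) be the expected number of hours to first reach Idle from state s, with t(Idle) = 0. Conditioning on the first hour:
t(Degraded) = 1 + 0.3·t(Degraded) + 0.4·t(Running)
t(Running) = 1 + 0.1·t(Degraded) + 0.7·t(Running)
Solving: t(Degraded) = 4.1176, t(Running) = 4.7059.
Expected hours from Running to Idle: 4.7059.

4.7059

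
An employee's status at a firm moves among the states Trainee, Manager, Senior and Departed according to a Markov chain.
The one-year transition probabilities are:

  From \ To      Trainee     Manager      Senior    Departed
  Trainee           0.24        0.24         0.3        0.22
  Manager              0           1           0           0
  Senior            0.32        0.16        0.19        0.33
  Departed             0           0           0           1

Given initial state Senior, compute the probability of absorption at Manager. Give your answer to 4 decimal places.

Let h(s) be the probability of absorption at Manager starting from transient state s. Then h(Manager) = 1 and h(Departed) = 0. By first-step analysis:
h(Trainee) = 0.24·h(Trainee) + 0.24·1 + 0.3·h(Senior) + 0.22·0
h(Senior) = 0.32·h(Trainee) + 0.16·1 + 0.19·h(Senior) + 0.33·0
Solving: h(Trainee) = 0.4665, h(Senior) = 0.3818.
Starting from Senior, the probability is 0.3818.

0.3818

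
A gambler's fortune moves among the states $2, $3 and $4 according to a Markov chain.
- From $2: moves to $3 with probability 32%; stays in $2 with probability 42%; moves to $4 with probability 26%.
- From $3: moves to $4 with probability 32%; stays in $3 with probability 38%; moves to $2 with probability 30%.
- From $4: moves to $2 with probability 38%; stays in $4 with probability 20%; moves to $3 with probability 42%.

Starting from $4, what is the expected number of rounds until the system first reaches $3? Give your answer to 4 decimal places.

2.6287

Let t(s) be the expected number of rounds to first reach $3 from state s, with t($3) = 0. Conditioning on the first round:
t($2) = 1 + 0.42·t($2) + 0.26·t($4)
t($4) = 1 + 0.38·t($2) + 0.2·t($4)
Solving: t($2) = 2.9025, t($4) = 2.6287.
Expected rounds from $4 to $3: 2.6287.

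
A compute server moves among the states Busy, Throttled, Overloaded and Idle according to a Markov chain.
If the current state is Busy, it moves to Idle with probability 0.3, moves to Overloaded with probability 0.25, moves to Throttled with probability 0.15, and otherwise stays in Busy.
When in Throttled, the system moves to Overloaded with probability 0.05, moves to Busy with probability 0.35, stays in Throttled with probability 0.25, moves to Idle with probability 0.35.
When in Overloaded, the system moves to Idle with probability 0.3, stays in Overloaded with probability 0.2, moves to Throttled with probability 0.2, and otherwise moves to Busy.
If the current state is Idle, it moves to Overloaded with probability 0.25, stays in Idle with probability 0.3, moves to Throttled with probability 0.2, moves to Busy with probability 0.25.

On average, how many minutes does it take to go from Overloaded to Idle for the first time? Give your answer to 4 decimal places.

Let t(s) be the expected number of minutes to first reach Idle from state s, with t(Idle) = 0. Conditioning on the first minute:
t(Busy) = 1 + 0.3·t(Busy) + 0.15·t(Throttled) + 0.25·t(Overloaded)
t(Throttled) = 1 + 0.35·t(Busy) + 0.25·t(Throttled) + 0.05·t(Overloaded)
t(Overloaded) = 1 + 0.3·t(Busy) + 0.2·t(Throttled) + 0.2·t(Overloaded)
Solving: t(Busy) = 3.2373, t(Throttled) = 3.0593, t(Overloaded) = 3.2288.
Expected minutes from Overloaded to Idle: 3.2288.

3.2288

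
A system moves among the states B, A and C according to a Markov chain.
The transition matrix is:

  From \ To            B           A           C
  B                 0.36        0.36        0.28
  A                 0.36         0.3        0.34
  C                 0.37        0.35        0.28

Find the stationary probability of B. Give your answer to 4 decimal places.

Let the stationary distribution be π with π = πP and π_1 + π_2 + π_3 = 1.
π_1 = 0.36·π_1 + 0.36·π_2 + 0.37·π_3
π_2 = 0.36·π_1 + 0.3·π_2 + 0.35·π_3
Solving with the normalization constraint gives π = (0.3630, 0.3368, 0.3002).
So the stationary probability of B is 0.3630.

0.3630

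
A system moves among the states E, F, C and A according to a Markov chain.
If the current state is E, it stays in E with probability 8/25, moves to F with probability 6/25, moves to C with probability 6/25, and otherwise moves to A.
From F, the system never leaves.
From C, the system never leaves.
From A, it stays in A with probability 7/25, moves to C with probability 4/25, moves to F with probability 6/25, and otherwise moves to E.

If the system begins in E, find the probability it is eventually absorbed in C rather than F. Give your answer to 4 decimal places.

0.4812

Let h(s) be the probability of absorption at C starting from transient state s. Then h(C) = 1 and h(F) = 0. By first-step analysis:
h(E) = 0.32·h(E) + 0.24·0 + 0.24·1 + 0.2·h(A)
h(A) = 0.32·h(E) + 0.24·0 + 0.16·1 + 0.28·h(A)
Solving: h(E) = 0.4812, h(A) = 0.4361.
Starting from E, the probability is 0.4812.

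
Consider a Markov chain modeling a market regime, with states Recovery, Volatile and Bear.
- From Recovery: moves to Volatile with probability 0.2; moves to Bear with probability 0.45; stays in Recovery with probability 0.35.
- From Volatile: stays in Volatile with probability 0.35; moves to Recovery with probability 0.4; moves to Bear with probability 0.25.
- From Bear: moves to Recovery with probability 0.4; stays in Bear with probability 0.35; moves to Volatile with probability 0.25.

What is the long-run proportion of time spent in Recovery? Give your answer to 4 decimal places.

0.3810

Let the stationary distribution be π with π = πP and π_1 + π_2 + π_3 = 1.
π_1 = 0.35·π_1 + 0.4·π_2 + 0.4·π_3
π_2 = 0.2·π_1 + 0.35·π_2 + 0.25·π_3
Solving with the normalization constraint gives π = (0.3810, 0.2566, 0.3624).
So the stationary probability of Recovery is 0.3810.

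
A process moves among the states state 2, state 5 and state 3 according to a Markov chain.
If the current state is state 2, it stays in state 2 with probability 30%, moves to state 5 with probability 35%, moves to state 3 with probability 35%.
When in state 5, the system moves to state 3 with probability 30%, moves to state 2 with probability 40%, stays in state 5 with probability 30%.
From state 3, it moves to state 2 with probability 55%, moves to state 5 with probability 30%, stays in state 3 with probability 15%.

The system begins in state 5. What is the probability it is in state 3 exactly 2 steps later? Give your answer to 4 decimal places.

0.2750

Sum over the intermediate state after 1 step:
P = P(state 5→state 2)·P(state 2→state 3) + P(state 5→state 5)·P(state 5→state 3) + P(state 5→state 3)·P(state 3→state 3)
  = 0.4×0.35 + 0.3×0.3 + 0.3×0.15
  = 0.1400 + 0.0900 + 0.0450 = 0.2750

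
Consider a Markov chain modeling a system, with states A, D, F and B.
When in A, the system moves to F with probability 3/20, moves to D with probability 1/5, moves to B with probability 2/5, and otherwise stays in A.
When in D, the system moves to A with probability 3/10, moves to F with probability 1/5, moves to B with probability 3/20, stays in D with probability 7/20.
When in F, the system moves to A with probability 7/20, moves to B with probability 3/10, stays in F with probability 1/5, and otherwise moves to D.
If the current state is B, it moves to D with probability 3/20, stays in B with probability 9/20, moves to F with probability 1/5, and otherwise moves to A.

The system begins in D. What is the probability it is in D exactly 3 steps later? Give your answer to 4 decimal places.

0.2110

Propagate the distribution vector 3 steps from D.
After 0 steps: (0.0000, 1.0000, 0.0000, 0.0000)
After 1 step: (0.3000, 0.3500, 0.2000, 0.1500)
After 2 steps: (0.2800, 0.2350, 0.1850, 0.3000)
After 3 steps: (0.2653, 0.2110, 0.1860, 0.3378)
P(in D after 3 steps) = 0.2110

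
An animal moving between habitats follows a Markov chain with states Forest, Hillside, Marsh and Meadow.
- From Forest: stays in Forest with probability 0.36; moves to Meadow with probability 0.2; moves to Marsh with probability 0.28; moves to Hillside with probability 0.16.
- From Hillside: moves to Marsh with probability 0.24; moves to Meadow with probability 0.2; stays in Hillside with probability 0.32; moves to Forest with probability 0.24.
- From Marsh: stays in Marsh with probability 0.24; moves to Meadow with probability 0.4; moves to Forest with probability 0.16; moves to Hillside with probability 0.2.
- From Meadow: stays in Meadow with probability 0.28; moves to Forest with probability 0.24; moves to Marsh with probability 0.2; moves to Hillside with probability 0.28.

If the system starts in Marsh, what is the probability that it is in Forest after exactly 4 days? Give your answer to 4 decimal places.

Propagate the distribution vector 4 days from Marsh.
After 0 days: (0.0000, 0.0000, 1.0000, 0.0000)
After 1 day: (0.1600, 0.2000, 0.2400, 0.4000)
After 2 days: (0.2400, 0.2496, 0.2304, 0.2800)
After 3 days: (0.2504, 0.2428, 0.2384, 0.2685)
After 4 days: (0.2510, 0.2406, 0.2393, 0.2692)
P(in Forest after 4 days) = 0.2510

0.2510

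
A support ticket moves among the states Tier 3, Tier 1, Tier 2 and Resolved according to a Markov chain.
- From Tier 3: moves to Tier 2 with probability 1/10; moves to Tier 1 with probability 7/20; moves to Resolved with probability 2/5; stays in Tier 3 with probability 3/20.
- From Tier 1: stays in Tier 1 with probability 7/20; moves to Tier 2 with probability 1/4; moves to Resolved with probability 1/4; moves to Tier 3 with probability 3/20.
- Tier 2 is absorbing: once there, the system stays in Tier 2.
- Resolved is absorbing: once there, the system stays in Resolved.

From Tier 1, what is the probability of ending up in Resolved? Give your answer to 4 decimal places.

0.5450

Let h(s) be the probability of absorption at Resolved starting from transient state s. Then h(Resolved) = 1 and h(Tier 2) = 0. By first-step analysis:
h(Tier 3) = 0.15·h(Tier 3) + 0.35·h(Tier 1) + 0.1·0 + 0.4·1
h(Tier 1) = 0.15·h(Tier 3) + 0.35·h(Tier 1) + 0.25·0 + 0.25·1
Solving: h(Tier 3) = 0.6950, h(Tier 1) = 0.5450.
Starting from Tier 1, the probability is 0.5450.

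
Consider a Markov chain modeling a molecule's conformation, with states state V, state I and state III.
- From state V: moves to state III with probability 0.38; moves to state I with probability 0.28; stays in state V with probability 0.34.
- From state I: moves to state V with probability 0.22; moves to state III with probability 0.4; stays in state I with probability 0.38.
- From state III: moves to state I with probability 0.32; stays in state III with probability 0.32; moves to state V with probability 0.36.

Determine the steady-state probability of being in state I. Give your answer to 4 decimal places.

0.3273

Let the stationary distribution be π with π = πP and π_1 + π_2 + π_3 = 1.
π_1 = 0.34·π_1 + 0.22·π_2 + 0.36·π_3
π_2 = 0.28·π_1 + 0.38·π_2 + 0.32·π_3
Solving with the normalization constraint gives π = (0.3080, 0.3273, 0.3647).
So the stationary probability of state I is 0.3273.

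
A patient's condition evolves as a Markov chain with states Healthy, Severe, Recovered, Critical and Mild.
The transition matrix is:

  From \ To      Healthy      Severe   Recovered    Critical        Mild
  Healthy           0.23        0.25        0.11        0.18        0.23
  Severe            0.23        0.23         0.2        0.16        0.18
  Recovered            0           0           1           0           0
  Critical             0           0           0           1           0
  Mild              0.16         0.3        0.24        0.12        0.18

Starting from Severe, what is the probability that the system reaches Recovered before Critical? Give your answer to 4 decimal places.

0.5456

Let h(s) be the probability of absorption at Recovered starting from transient state s. Then h(Recovered) = 1 and h(Critical) = 0. By first-step analysis:
h(Healthy) = 0.23·h(Healthy) + 0.25·h(Severe) + 0.11·1 + 0.18·0 + 0.23·h(Mild)
h(Severe) = 0.23·h(Healthy) + 0.23·h(Severe) + 0.2·1 + 0.16·0 + 0.18·h(Mild)
h(Mild) = 0.16·h(Healthy) + 0.3·h(Severe) + 0.24·1 + 0.12·0 + 0.18·h(Mild)
Solving: h(Healthy) = 0.4959, h(Severe) = 0.5456, h(Mild) = 0.5891.
Starting from Severe, the probability is 0.5456.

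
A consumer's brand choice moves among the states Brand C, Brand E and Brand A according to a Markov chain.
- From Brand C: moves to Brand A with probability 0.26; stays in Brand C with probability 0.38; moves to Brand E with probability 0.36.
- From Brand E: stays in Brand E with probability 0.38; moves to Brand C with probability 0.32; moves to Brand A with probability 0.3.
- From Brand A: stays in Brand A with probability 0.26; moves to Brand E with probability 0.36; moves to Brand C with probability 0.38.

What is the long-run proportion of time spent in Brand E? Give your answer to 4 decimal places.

0.3673

Let the stationary distribution be π with π = πP and π_1 + π_2 + π_3 = 1.
π_1 = 0.38·π_1 + 0.32·π_2 + 0.38·π_3
π_2 = 0.36·π_1 + 0.38·π_2 + 0.36·π_3
Solving with the normalization constraint gives π = (0.3580, 0.3673, 0.2747).
So the stationary probability of Brand E is 0.3673.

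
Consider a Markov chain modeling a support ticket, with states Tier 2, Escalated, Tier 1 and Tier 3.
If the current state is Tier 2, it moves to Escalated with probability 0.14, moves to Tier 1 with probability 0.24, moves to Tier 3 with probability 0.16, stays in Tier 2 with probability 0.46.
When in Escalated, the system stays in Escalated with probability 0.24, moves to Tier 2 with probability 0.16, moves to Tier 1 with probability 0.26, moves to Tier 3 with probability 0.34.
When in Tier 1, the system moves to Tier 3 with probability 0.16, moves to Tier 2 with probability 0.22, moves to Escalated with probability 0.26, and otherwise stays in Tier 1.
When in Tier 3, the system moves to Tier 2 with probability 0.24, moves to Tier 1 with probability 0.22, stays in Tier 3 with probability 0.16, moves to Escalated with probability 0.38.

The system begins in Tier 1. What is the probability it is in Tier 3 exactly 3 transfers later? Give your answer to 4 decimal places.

0.2046

Propagate the distribution vector 3 transfers from Tier 1.
After 0 transfers: (0.0000, 0.0000, 1.0000, 0.0000)
After 1 transfer: (0.2200, 0.2600, 0.3600, 0.1600)
After 2 transfers: (0.2604, 0.2476, 0.2852, 0.2068)
After 3 transfers: (0.2718, 0.2486, 0.2750, 0.2046)
P(in Tier 3 after 3 transfers) = 0.2046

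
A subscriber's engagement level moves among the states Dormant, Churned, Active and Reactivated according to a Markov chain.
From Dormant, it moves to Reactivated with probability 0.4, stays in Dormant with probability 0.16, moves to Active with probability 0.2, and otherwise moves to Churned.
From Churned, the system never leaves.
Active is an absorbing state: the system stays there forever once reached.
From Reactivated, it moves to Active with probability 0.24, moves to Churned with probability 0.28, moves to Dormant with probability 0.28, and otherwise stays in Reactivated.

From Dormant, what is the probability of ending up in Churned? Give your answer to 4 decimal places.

Let h(s) be the probability of absorption at Churned starting from transient state s. Then h(Churned) = 1 and h(Active) = 0. By first-step analysis:
h(Dormant) = 0.16·h(Dormant) + 0.24·1 + 0.2·0 + 0.4·h(Reactivated)
h(Reactivated) = 0.28·h(Dormant) + 0.28·1 + 0.24·0 + 0.2·h(Reactivated)
Solving: h(Dormant) = 0.5429, h(Reactivated) = 0.5400.
Starting from Dormant, the probability is 0.5429.

0.5429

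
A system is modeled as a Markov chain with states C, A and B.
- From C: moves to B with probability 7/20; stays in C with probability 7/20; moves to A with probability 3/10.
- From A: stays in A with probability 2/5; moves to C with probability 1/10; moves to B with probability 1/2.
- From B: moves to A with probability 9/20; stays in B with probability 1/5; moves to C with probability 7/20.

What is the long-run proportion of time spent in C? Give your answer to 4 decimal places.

Let the stationary distribution be π with π = πP and π_1 + π_2 + π_3 = 1.
π_1 = 0.35·π_1 + 0.1·π_2 + 0.35·π_3
π_2 = 0.3·π_1 + 0.4·π_2 + 0.45·π_3
Solving with the normalization constraint gives π = (0.2519, 0.3926, 0.3556).
So the stationary probability of C is 0.2519.

0.2519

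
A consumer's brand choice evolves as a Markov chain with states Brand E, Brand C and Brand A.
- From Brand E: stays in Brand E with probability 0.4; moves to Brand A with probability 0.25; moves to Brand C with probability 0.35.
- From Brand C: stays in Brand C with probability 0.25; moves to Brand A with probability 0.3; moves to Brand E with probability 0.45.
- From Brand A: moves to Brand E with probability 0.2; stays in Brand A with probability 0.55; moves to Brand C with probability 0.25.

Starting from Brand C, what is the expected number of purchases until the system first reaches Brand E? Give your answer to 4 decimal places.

2.8571

Let t(s) be the expected number of purchases to first reach Brand E from state s, with t(Brand E) = 0. Conditioning on the first purchase:
t(Brand C) = 1 + 0.25·t(Brand C) + 0.3·t(Brand A)
t(Brand A) = 1 + 0.25·t(Brand C) + 0.55·t(Brand A)
Solving: t(Brand C) = 2.8571, t(Brand A) = 3.8095.
Expected purchases from Brand C to Brand E: 2.8571.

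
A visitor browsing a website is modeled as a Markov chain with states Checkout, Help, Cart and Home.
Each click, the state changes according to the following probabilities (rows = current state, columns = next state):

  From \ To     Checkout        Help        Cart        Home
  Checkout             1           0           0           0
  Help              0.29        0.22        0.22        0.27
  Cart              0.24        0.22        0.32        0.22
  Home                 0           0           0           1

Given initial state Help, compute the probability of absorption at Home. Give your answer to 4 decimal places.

0.4813

Let h(s) be the probability of absorption at Home starting from transient state s. Then h(Home) = 1 and h(Checkout) = 0. By first-step analysis:
h(Help) = 0.29·0 + 0.22·h(Help) + 0.22·h(Cart) + 0.27·1
h(Cart) = 0.24·0 + 0.22·h(Help) + 0.32·h(Cart) + 0.22·1
Solving: h(Help) = 0.4813, h(Cart) = 0.4793.
Starting from Help, the probability is 0.4813.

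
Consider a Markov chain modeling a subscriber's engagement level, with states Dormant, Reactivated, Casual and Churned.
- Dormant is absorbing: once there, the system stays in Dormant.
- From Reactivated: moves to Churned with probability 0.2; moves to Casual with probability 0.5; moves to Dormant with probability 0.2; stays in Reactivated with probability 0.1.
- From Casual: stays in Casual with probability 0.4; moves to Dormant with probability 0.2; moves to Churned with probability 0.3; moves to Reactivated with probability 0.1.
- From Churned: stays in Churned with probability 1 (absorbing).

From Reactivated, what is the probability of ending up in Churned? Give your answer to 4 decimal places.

0.5510

Let h(s) be the probability of absorption at Churned starting from transient state s. Then h(Churned) = 1 and h(Dormant) = 0. By first-step analysis:
h(Reactivated) = 0.2·0 + 0.1·h(Reactivated) + 0.5·h(Casual) + 0.2·1
h(Casual) = 0.2·0 + 0.1·h(Reactivated) + 0.4·h(Casual) + 0.3·1
Solving: h(Reactivated) = 0.5510, h(Casual) = 0.5918.
Starting from Reactivated, the probability is 0.5510.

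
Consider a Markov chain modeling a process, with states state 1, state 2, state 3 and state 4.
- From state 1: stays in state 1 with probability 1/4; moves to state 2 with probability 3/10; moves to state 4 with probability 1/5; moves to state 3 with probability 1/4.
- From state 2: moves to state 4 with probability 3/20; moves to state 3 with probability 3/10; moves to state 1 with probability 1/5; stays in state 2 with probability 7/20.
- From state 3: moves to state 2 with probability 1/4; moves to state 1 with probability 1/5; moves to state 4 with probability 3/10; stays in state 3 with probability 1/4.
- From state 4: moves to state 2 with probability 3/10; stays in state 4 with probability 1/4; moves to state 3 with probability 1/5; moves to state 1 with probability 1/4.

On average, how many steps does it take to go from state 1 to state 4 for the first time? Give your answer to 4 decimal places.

4.7300

Let t(s) be the expected number of steps to first reach state 4 from state s, with t(state 4) = 0. Conditioning on the first step:
t(state 1) = 1 + 0.25·t(state 1) + 0.3·t(state 2) + 0.25·t(state 3)
t(state 2) = 1 + 0.2·t(state 1) + 0.35·t(state 2) + 0.3·t(state 3)
t(state 3) = 1 + 0.2·t(state 1) + 0.25·t(state 2) + 0.25·t(state 3)
Solving: t(state 1) = 4.7300, t(state 2) = 4.9534, t(state 3) = 4.2458.
Expected steps from state 1 to state 4: 4.7300.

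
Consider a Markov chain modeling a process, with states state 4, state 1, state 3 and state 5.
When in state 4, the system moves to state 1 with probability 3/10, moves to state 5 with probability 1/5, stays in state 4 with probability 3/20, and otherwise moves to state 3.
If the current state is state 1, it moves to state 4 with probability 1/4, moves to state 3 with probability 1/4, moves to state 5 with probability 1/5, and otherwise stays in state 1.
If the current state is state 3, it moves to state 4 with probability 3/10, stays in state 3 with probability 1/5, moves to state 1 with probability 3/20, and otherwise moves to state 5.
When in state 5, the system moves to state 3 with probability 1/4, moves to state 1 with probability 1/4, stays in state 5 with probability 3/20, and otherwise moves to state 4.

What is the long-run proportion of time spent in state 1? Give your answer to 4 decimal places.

Let the stationary distribution be π with π = πP and π_1 + π_2 + π_3 + π_4 = 1.
π_1 = 0.15·π_1 + 0.25·π_2 + 0.3·π_3 + 0.35·π_4
π_2 = 0.3·π_1 + 0.3·π_2 + 0.15·π_3 + 0.25·π_4
π_3 = 0.35·π_1 + 0.25·π_2 + 0.2·π_3 + 0.25·π_4
Solving with the normalization constraint gives π = (0.2600, 0.2492, 0.2629, 0.2280).
So the stationary probability of state 1 is 0.2492.

0.2492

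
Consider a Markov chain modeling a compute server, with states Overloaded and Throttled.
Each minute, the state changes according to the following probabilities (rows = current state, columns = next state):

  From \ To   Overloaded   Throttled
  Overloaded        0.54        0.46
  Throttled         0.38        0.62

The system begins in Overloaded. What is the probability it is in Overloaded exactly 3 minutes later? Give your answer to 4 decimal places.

0.4546

Propagate the distribution vector 3 minutes from Overloaded.
After 0 minutes: (1.0000, 0.0000)
After 1 minute: (0.5400, 0.4600)
After 2 minutes: (0.4664, 0.5336)
After 3 minutes: (0.4546, 0.5454)
P(in Overloaded after 3 minutes) = 0.4546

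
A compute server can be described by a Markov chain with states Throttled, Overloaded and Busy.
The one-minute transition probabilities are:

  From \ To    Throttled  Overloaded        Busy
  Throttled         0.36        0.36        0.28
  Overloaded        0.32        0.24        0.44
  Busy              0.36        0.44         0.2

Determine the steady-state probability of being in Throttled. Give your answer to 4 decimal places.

0.3463

Let the stationary distribution be π with π = πP and π_1 + π_2 + π_3 = 1.
π_1 = 0.36·π_1 + 0.32·π_2 + 0.36·π_3
π_2 = 0.36·π_1 + 0.24·π_2 + 0.44·π_3
Solving with the normalization constraint gives π = (0.3463, 0.3436, 0.3102).
So the stationary probability of Throttled is 0.3463.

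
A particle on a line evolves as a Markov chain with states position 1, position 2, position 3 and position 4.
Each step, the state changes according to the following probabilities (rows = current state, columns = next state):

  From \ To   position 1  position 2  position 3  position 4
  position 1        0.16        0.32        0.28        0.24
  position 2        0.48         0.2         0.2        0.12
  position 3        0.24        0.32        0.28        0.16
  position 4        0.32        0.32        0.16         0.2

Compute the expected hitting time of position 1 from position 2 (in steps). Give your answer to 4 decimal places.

Let t(s) be the expected number of steps to first reach position 1 from state s, with t(position 1) = 0. Conditioning on the first step:
t(position 2) = 1 + 0.2·t(position 2) + 0.2·t(position 3) + 0.12·t(position 4)
t(position 3) = 1 + 0.32·t(position 2) + 0.28·t(position 3) + 0.16·t(position 4)
t(position 4) = 1 + 0.32·t(position 2) + 0.16·t(position 3) + 0.2·t(position 4)
Solving: t(position 2) = 2.4573, t(position 3) = 3.1157, t(position 4) = 2.8561.
Expected steps from position 2 to position 1: 2.4573.

2.4573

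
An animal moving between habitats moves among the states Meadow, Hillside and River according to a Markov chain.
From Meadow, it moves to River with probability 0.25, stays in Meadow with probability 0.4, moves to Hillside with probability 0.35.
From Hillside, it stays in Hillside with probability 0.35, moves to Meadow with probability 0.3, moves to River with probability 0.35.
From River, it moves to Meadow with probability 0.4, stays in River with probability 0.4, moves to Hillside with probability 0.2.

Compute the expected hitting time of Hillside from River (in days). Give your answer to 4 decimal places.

3.8462

Let t(s) be the expected number of days to first reach Hillside from state s, with t(Hillside) = 0. Conditioning on the first day:
t(Meadow) = 1 + 0.4·t(Meadow) + 0.25·t(River)
t(River) = 1 + 0.4·t(Meadow) + 0.4·t(River)
Solving: t(Meadow) = 3.2692, t(River) = 3.8462.
Expected days from River to Hillside: 3.8462.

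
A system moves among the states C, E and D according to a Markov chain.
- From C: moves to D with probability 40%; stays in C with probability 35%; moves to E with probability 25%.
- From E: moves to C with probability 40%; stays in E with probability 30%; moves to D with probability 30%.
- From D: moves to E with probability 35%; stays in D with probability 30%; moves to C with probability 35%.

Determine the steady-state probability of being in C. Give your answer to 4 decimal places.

0.3649

Let the stationary distribution be π with π = πP and π_1 + π_2 + π_3 = 1.
π_1 = 0.35·π_1 + 0.4·π_2 + 0.35·π_3
π_2 = 0.25·π_1 + 0.3·π_2 + 0.35·π_3
Solving with the normalization constraint gives π = (0.3649, 0.2986, 0.3365).
So the stationary probability of C is 0.3649.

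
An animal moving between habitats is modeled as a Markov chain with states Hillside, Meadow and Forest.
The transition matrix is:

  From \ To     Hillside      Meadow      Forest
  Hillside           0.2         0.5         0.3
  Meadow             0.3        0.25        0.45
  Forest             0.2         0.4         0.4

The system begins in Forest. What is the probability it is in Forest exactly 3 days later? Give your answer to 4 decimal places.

Propagate the distribution vector 3 days from Forest.
After 0 days: (0.0000, 0.0000, 1.0000)
After 1 day: (0.2000, 0.4000, 0.4000)
After 2 days: (0.2400, 0.3600, 0.4000)
After 3 days: (0.2360, 0.3700, 0.3940)
P(in Forest after 3 days) = 0.3940

0.3940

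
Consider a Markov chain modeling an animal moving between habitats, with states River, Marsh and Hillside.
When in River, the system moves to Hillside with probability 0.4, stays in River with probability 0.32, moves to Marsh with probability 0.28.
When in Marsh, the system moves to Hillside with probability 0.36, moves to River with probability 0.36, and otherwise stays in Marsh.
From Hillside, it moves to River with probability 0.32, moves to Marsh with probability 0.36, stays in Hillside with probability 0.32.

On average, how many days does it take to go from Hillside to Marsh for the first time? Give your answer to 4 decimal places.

2.9904

Let t(s) be the expected number of days to first reach Marsh from state s, with t(Marsh) = 0. Conditioning on the first day:
t(River) = 1 + 0.32·t(River) + 0.4·t(Hillside)
t(Hillside) = 1 + 0.32·t(River) + 0.32·t(Hillside)
Solving: t(River) = 3.2297, t(Hillside) = 2.9904.
Expected days from Hillside to Marsh: 2.9904.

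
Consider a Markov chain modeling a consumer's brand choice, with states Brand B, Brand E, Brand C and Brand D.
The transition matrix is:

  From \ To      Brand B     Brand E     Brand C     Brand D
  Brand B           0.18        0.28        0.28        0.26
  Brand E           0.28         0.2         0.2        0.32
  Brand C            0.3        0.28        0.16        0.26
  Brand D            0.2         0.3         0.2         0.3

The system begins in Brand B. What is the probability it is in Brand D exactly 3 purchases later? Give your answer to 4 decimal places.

0.2873

Propagate the distribution vector 3 purchases from Brand B.
After 0 purchases: (1.0000, 0.0000, 0.0000, 0.0000)
After 1 purchase: (0.1800, 0.2800, 0.2800, 0.2600)
After 2 purchases: (0.2468, 0.2628, 0.2032, 0.2872)
After 3 purchases: (0.2364, 0.2647, 0.2116, 0.2873)
P(in Brand D after 3 purchases) = 0.2873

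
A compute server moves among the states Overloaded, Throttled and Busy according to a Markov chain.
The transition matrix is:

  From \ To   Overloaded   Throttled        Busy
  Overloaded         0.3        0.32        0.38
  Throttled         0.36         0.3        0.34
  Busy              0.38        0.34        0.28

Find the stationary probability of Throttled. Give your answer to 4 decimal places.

0.3203

Let the stationary distribution be π with π = πP and π_1 + π_2 + π_3 = 1.
π_1 = 0.3·π_1 + 0.36·π_2 + 0.38·π_3
π_2 = 0.32·π_1 + 0.3·π_2 + 0.34·π_3
Solving with the normalization constraint gives π = (0.3459, 0.3203, 0.3338).
So the stationary probability of Throttled is 0.3203.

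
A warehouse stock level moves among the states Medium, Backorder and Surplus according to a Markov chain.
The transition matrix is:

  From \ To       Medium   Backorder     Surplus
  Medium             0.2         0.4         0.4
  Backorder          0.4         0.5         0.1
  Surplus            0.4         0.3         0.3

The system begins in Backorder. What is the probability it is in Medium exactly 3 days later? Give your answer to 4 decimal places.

Propagate the distribution vector 3 days from Backorder.
After 0 days: (0.0000, 1.0000, 0.0000)
After 1 day: (0.4000, 0.5000, 0.1000)
After 2 days: (0.3200, 0.4400, 0.2400)
After 3 days: (0.3360, 0.4200, 0.2440)
P(in Medium after 3 days) = 0.3360

0.3360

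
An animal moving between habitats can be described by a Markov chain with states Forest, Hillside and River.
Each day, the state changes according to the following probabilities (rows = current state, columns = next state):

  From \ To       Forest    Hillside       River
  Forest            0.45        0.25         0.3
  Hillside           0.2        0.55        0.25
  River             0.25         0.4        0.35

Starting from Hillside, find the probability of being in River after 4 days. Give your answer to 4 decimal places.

Propagate the distribution vector 4 days from Hillside.
After 0 days: (0.0000, 1.0000, 0.0000)
After 1 day: (0.2000, 0.5500, 0.2500)
After 2 days: (0.2625, 0.4525, 0.2850)
After 3 days: (0.2799, 0.4285, 0.2916)
After 4 days: (0.2846, 0.4223, 0.2932)
P(in River after 4 days) = 0.2932

0.2932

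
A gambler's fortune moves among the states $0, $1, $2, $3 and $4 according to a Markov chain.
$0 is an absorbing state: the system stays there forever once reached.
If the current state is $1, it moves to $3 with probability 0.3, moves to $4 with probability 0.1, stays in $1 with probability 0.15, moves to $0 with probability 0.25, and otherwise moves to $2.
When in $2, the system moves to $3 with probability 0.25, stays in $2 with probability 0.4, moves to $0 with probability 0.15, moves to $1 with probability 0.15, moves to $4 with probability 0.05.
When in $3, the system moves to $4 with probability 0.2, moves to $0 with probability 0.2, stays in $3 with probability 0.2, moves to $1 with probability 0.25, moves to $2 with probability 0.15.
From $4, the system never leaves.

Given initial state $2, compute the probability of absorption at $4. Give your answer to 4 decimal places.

0.3474

Let h(s) be the probability of absorption at $4 starting from transient state s. Then h($4) = 1 and h($0) = 0. By first-step analysis:
h($1) = 0.25·0 + 0.15·h($1) + 0.2·h($2) + 0.3·h($3) + 0.1·1
h($2) = 0.15·0 + 0.15·h($1) + 0.4·h($2) + 0.25·h($3) + 0.05·1
h($3) = 0.2·0 + 0.25·h($1) + 0.15·h($2) + 0.2·h($3) + 0.2·1
Solving: h($1) = 0.3491, h($2) = 0.3474, h($3) = 0.4242.
Starting from $2, the probability is 0.3474.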